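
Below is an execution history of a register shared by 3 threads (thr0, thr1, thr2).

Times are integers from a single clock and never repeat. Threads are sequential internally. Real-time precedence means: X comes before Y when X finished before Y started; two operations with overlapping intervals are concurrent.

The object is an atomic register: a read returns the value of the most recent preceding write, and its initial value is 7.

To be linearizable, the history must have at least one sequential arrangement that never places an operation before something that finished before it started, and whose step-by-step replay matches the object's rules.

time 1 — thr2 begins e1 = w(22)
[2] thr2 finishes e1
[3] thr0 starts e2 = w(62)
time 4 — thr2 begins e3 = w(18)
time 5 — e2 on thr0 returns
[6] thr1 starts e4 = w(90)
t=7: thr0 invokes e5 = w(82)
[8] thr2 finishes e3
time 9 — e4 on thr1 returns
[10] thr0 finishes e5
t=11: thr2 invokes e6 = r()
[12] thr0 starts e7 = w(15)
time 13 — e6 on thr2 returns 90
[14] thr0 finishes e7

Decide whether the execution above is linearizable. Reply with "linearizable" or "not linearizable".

linearizable

a witness: e1, e2, e3, e5, e4, e6, e7
after step 1 (e1 w(22)): value 22
after step 2 (e2 w(62)): value 62
after step 3 (e3 w(18)): value 18
after step 4 (e5 w(82)): value 82
after step 5 (e4 w(90)): value 90
after step 6 (e6 r() → 90): value 90
after step 7 (e7 w(15)): value 15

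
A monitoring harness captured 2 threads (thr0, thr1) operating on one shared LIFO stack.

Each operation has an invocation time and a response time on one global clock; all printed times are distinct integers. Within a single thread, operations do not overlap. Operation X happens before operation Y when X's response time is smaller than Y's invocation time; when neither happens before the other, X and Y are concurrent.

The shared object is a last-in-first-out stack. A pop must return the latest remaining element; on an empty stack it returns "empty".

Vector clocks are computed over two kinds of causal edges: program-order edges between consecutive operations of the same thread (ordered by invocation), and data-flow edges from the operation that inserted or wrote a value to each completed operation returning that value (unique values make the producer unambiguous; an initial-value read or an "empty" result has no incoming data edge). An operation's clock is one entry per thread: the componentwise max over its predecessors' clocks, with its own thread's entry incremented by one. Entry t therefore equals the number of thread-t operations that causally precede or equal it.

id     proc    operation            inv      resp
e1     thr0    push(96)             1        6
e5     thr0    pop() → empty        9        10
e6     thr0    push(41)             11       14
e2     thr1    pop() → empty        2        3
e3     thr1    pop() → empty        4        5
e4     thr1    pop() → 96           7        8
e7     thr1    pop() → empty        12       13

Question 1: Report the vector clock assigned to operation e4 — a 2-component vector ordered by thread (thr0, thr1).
Answer: (1, 3)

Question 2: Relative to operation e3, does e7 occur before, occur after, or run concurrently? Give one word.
Answer: after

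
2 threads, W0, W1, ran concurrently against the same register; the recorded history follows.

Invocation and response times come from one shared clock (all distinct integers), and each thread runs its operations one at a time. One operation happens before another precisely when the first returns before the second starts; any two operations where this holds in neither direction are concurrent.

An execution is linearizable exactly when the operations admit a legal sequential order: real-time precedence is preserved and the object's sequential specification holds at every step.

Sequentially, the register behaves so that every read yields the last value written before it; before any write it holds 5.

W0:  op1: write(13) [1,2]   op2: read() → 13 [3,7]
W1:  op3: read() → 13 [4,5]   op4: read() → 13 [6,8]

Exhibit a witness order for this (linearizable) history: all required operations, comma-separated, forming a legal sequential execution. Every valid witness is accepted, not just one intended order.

1. op1 write(13), leaving value 13
2. op2 read() → 13, leaving value 13
3. op3 read() → 13, leaving value 13
4. op4 read() → 13, leaving value 13

op1, op2, op3, op4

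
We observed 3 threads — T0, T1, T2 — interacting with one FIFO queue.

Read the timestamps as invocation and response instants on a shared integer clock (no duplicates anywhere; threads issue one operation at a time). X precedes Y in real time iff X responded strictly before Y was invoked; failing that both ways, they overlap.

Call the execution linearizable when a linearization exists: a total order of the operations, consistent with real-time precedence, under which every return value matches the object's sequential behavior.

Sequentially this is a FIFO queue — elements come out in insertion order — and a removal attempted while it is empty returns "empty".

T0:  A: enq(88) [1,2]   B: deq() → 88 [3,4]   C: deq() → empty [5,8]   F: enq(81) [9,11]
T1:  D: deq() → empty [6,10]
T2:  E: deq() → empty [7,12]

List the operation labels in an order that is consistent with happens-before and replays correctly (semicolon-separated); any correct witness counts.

1. A enq(88), leaving queue <88>
2. B deq() → 88, leaving queue <>
3. C deq() → empty, leaving queue <>
4. D deq() → empty, leaving queue <>
5. E deq() → empty, leaving queue <>
6. F enq(81), leaving queue <81>

A; B; C; D; E; F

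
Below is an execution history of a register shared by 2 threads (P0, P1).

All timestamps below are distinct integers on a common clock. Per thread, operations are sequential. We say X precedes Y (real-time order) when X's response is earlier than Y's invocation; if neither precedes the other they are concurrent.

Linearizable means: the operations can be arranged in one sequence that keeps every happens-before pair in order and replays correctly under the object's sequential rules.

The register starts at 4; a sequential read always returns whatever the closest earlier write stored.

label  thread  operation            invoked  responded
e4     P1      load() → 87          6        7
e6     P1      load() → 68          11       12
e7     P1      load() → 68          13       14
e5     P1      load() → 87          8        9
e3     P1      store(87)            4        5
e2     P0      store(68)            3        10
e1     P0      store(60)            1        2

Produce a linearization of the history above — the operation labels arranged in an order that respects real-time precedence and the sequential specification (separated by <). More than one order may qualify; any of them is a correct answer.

e1 < e3 < e4 < e5 < e2 < e6 < e7

1. e1 store(60), leaving value 60
2. e3 store(87), leaving value 87
3. e4 load() → 87, leaving value 87
4. e5 load() → 87, leaving value 87
5. e2 store(68), leaving value 68
6. e6 load() → 68, leaving value 68
7. e7 load() → 68, leaving value 68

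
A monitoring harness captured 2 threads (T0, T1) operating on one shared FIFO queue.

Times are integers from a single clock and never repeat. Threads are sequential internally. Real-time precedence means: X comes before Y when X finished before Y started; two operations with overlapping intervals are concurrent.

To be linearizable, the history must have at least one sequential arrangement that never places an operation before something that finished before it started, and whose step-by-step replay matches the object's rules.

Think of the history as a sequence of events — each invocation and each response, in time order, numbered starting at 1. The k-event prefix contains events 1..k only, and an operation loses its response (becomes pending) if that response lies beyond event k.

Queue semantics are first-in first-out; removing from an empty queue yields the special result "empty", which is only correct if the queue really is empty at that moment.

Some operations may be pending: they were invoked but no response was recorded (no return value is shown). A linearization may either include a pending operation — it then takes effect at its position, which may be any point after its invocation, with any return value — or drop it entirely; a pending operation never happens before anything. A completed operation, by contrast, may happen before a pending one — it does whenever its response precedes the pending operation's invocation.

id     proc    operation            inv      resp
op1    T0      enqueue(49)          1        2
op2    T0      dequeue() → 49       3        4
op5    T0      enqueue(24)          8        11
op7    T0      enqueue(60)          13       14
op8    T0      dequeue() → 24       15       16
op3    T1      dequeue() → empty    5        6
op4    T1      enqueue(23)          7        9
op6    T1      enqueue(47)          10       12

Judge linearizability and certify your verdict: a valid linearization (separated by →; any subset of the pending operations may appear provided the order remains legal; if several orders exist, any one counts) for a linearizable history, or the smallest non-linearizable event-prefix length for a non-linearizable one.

step 1: op1 enqueue(49) — queue <49>
step 2: op2 dequeue() → 49 — queue <>
step 3: op3 dequeue() → empty — queue <>
step 4: op5 enqueue(24) — queue <24>
step 5: op4 enqueue(23) — queue <24,23>
step 6: op6 enqueue(47) — queue <24,23,47>
step 7: op7 enqueue(60) — queue <24,23,47,60>
step 8: op8 dequeue() → 24 — queue <23,47,60>

linearizable — witness: op1 → op2 → op3 → op5 → op4 → op6 → op7 → op8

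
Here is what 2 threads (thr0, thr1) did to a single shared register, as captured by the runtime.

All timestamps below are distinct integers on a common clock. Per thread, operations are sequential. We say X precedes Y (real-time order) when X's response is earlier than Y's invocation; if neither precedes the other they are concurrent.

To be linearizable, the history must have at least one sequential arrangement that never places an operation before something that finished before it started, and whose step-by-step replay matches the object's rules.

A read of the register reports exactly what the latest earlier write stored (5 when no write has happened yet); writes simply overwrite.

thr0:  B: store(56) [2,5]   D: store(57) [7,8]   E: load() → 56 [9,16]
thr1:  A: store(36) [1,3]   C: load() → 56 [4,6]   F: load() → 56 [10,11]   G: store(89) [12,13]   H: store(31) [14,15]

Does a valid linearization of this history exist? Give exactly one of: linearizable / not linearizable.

events 1..10 are fine; event 11 — the response of F at time 11 — makes the prefix non-linearizable
real-time-consistent orders of the 5 completed operations: 3 — all fail the register replay
every completion of the 1 pending operation (E) was checked; none linearizes
take A, B, C, D, F (pending dropped): step 5 already fails, because F load() → 56 cannot occur there
take A, C, B, D, F (pending dropped): step 2 already fails, because C load() → 56 cannot occur there

not linearizable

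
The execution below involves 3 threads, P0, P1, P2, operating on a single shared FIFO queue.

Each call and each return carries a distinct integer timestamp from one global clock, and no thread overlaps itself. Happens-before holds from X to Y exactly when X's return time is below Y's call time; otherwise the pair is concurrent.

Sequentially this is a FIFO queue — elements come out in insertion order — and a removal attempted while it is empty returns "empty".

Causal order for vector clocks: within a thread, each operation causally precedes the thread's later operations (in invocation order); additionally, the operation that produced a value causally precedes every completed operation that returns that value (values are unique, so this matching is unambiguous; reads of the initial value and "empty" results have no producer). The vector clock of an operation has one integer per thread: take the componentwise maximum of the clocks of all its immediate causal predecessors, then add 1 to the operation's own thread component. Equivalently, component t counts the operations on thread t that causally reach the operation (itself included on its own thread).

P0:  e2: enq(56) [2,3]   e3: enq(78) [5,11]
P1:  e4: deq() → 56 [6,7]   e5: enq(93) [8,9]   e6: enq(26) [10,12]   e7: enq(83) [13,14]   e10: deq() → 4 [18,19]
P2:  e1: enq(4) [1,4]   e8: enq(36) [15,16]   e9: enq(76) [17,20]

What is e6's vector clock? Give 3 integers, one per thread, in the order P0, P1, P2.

invoked at 1, e1 has no predecessors; its own P2 bump gives (0, 0, 1)
invoked at 2, e2 has no predecessors; its own P0 bump gives (1, 0, 0)
from VC(e1)=(0, 0, 1), e8 (invoked 15) maxes components and bumps P2 → (0, 0, 2)
from VC(e2)=(1, 0, 0), e4 (invoked 6) maxes components and bumps P1 → (1, 1, 0)
from VC(e2)=(1, 0, 0), e3 (invoked 5) maxes components and bumps P0 → (2, 0, 0)
from VC(e8)=(0, 0, 2), e9 (invoked 17) maxes components and bumps P2 → (0, 0, 3)
from VC(e4)=(1, 1, 0), e5 (invoked 8) maxes components and bumps P1 → (1, 2, 0)
from VC(e5)=(1, 2, 0), e6 (invoked 10) maxes components and bumps P1 → (1, 3, 0)
from VC(e6)=(1, 3, 0), e7 (invoked 13) maxes components and bumps P1 → (1, 4, 0)
from VC(e1)=(0, 0, 1), VC(e7)=(1, 4, 0), e10 (invoked 18) maxes components and bumps P1 → (1, 5, 1)
target: VC(e6) = (1, 3, 0)

(1, 3, 0)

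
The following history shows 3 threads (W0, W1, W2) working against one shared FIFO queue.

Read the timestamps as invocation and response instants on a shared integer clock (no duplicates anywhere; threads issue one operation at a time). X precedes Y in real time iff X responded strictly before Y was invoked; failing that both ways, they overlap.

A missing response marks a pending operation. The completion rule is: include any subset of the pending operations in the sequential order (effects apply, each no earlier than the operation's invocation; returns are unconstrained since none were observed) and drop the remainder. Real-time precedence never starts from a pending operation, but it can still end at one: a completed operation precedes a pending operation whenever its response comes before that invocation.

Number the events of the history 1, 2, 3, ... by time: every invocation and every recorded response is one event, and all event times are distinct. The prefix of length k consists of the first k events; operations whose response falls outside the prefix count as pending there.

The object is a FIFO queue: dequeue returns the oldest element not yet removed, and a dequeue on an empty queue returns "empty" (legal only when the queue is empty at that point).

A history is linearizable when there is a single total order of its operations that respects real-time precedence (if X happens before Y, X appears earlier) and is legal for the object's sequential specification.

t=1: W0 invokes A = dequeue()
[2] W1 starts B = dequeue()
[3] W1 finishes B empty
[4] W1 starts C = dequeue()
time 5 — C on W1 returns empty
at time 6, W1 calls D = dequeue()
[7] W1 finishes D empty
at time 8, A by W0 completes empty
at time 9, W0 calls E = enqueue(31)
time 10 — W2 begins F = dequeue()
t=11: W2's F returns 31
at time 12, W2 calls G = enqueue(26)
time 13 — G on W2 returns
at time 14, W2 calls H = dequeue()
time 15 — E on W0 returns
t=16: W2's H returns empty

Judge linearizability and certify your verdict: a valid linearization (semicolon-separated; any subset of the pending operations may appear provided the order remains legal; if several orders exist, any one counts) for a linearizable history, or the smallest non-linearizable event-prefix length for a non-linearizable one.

events 1..15 are fine; event 16 — the response of H at time 16 — makes the prefix non-linearizable
8 completed operations, 16 real-time-consistent orders — every FIFO queue replay fails
take A, B, C, D, E, F, G, H: step 8 already fails, because H dequeue() → empty cannot occur there
take A, B, C, D, F, E, G, H: step 5 already fails, because F dequeue() → 31 cannot occur there

not linearizable — minimal violating prefix: 16 events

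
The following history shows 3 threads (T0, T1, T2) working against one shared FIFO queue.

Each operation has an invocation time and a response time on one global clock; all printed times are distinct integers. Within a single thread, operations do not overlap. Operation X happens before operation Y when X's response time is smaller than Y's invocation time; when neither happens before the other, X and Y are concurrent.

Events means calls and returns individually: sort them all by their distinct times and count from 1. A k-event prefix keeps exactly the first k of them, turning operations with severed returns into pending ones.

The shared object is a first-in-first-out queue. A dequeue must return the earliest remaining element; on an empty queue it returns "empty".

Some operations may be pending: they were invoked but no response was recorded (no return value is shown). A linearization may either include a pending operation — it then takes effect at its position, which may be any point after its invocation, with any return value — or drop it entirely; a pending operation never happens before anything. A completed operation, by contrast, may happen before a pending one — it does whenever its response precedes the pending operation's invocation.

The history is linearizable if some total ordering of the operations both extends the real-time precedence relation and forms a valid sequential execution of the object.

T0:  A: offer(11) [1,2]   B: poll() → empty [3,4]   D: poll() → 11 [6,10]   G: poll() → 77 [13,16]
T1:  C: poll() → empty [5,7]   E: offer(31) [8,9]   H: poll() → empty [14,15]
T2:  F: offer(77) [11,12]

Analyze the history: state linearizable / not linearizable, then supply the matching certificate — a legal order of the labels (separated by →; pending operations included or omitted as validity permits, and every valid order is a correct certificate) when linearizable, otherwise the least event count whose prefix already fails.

prefix check: 1..3 passes, 1..4 fails once B's time-4 response joins
exactly one order of the 2 completed ops respects real time; the FIFO queue replay fails
take A, B: step 2 already fails, because B poll() → empty cannot occur there

not linearizable — minimal violating prefix: 4 events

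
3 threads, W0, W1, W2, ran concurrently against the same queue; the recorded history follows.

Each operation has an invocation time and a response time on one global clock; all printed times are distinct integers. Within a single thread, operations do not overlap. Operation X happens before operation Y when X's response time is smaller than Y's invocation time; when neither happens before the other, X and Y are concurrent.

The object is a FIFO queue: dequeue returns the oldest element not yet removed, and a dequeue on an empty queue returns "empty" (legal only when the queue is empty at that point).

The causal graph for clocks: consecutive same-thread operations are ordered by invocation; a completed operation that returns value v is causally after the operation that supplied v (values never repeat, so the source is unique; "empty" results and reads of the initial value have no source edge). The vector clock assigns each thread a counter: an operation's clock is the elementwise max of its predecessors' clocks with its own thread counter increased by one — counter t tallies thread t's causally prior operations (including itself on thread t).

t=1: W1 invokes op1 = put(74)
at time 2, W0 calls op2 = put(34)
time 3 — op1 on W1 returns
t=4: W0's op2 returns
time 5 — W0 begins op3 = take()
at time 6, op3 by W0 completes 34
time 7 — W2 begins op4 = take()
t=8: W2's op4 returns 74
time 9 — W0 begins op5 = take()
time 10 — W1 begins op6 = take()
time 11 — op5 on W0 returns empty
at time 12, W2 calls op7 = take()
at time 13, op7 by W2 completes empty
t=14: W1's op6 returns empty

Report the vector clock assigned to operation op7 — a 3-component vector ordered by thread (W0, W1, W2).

VC(op1, invoked at 1): no causal predecessors; +1 on W1 → (0, 1, 0)
VC(op2, invoked at 2): no causal predecessors; +1 on W0 → (1, 0, 0)
invoked at 7, op4 merges VC(op1)=(0, 1, 0) and bumps W2's slot → (0, 1, 1)
invoked at 10, op6 merges VC(op1)=(0, 1, 0) and bumps W1's slot → (0, 2, 0)
invoked at 5, op3 merges VC(op2)=(1, 0, 0) and bumps W0's slot → (2, 0, 0)
invoked at 12, op7 merges VC(op4)=(0, 1, 1) and bumps W2's slot → (0, 1, 2)
invoked at 9, op5 merges VC(op3)=(2, 0, 0) and bumps W0's slot → (3, 0, 0)
target: VC(op7) = (0, 1, 2)

(0, 1, 2)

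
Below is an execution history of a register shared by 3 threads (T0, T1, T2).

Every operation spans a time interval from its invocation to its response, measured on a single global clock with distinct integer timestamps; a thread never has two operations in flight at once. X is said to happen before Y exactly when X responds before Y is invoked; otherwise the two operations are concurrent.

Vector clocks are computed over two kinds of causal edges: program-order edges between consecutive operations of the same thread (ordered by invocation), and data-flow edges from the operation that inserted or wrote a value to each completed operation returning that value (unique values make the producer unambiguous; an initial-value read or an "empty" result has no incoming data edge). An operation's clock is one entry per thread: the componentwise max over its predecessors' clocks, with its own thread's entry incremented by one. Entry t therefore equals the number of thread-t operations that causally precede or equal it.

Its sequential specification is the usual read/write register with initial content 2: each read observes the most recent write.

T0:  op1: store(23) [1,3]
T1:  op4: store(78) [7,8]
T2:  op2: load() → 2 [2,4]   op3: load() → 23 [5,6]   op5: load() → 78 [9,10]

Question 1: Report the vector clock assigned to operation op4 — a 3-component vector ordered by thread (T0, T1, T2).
op2, invoked 2, has no incoming edges; only T2's bump applies → (0, 0, 1)
op4, invoked 7, has no incoming edges; only T1's bump applies → (0, 1, 0)
op1, invoked 1, has no incoming edges; only T0's bump applies → (1, 0, 0)
VC(op3, invoked at 5): max of VC(op1)=(1, 0, 0), VC(op2)=(0, 0, 1), then +1 on thread T2 → (1, 0, 2)
VC(op5, invoked at 9): max of VC(op3)=(1, 0, 2), VC(op4)=(0, 1, 0), then +1 on thread T2 → (1, 1, 3)
target: VC(op4) = (0, 1, 0)

(0, 1, 0)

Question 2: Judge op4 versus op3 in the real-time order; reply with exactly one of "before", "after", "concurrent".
op4 spans [7,8], op3 spans [5,6]
resp(op3)=6 < inv(op4)=7

after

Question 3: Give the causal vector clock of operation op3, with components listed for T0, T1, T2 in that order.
no predecessors for op2 (invoked 2): T2 increments from zero → (0, 0, 1)
no predecessors for op4 (invoked 7): T1 increments from zero → (0, 1, 0)
no predecessors for op1 (invoked 1): T0 increments from zero → (1, 0, 0)
op3 (invocation 5): componentwise max over VC(op1)=(1, 0, 0), VC(op2)=(0, 0, 1), +1 at T2, giving (1, 0, 2)
op5 (invocation 9): componentwise max over VC(op3)=(1, 0, 2), VC(op4)=(0, 1, 0), +1 at T2, giving (1, 1, 3)
target: VC(op3) = (1, 0, 2)

(1, 0, 2)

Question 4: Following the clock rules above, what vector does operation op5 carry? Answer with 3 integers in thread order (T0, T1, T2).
invoked at 2, op2 has no predecessors; its own T2 bump gives (0, 0, 1)
invoked at 7, op4 has no predecessors; its own T1 bump gives (0, 1, 0)
invoked at 1, op1 has no predecessors; its own T0 bump gives (1, 0, 0)
op3, invoked 5, takes VC(op1)=(1, 0, 0), VC(op2)=(0, 0, 1) under max, adds 1 for T2 → (1, 0, 2)
op5, invoked 9, takes VC(op3)=(1, 0, 2), VC(op4)=(0, 1, 0) under max, adds 1 for T2 → (1, 1, 3)
target: VC(op5) = (1, 1, 3)

(1, 1, 3)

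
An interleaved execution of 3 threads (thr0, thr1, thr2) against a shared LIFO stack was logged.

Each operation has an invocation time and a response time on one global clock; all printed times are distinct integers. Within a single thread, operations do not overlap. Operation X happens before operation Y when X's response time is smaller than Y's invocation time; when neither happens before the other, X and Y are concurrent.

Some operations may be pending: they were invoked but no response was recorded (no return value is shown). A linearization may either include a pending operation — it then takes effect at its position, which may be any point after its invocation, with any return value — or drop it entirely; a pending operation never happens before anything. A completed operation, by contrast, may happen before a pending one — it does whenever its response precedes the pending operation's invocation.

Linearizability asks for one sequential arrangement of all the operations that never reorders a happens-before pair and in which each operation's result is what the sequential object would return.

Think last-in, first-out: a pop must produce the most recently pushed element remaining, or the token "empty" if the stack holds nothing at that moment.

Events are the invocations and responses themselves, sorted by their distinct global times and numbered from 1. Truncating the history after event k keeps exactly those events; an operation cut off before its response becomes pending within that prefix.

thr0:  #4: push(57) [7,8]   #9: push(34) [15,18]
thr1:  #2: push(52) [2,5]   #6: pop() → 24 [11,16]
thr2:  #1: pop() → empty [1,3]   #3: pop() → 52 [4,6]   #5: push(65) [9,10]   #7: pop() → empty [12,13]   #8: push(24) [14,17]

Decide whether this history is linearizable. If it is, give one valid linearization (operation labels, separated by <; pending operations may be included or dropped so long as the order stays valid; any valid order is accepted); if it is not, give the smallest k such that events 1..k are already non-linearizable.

already the first 13 events (up to #7's response at time 13) admit no linearization; the first 12 still do
real-time-consistent orders of the 6 completed operations: 3 — all fail the LIFO stack replay
every completion of the 1 pending operation (#6) was checked; none linearizes
for example #1, #2, #3, #4, #5, #7 (pending dropped) fails at step 6: #7 pop() → empty is not legal there
for example #1, #3, #2, #4, #5, #7 (pending dropped) fails at step 2: #3 pop() → 52 is not legal there

not linearizable — minimal violating prefix: 13 events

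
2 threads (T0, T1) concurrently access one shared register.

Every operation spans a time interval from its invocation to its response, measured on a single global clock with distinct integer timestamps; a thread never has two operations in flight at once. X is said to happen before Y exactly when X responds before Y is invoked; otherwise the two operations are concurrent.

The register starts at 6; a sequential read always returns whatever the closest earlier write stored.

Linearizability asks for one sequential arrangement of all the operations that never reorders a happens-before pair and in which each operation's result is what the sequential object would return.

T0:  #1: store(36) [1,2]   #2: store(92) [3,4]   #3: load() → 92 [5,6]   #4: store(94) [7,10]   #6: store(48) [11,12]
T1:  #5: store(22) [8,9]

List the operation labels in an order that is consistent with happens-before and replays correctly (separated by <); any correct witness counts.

#1 < #2 < #3 < #4 < #5 < #6

step 1: #1 store(36) — value 36
step 2: #2 store(92) — value 92
step 3: #3 load() → 92 — value 92
step 4: #4 store(94) — value 94
step 5: #5 store(22) — value 22
step 6: #6 store(48) — value 48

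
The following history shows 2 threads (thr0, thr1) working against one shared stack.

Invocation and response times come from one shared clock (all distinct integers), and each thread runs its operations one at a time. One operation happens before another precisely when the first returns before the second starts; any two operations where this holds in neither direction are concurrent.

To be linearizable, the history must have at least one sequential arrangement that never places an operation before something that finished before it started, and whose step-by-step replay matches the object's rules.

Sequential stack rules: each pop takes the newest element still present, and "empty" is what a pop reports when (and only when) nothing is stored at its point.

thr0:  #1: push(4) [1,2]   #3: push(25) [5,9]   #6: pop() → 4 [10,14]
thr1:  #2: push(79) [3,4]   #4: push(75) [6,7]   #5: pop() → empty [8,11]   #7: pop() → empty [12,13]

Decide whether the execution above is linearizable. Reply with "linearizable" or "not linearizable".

not linearizable

events 1..10 are fine; event 11 — the response of #5 at time 11 — makes the prefix non-linearizable
every one of the 3 real-time-consistent orders over 5 completed stack ops fails the sequential spec
completion choices over the 1 pending operation (#6) were checked; none helps
take #1, #2, #3, #4, #5 (pending dropped): step 5 already fails, because #5 pop() → empty cannot occur there
take #1, #2, #4, #3, #5 (pending dropped): step 5 already fails, because #5 pop() → empty cannot occur there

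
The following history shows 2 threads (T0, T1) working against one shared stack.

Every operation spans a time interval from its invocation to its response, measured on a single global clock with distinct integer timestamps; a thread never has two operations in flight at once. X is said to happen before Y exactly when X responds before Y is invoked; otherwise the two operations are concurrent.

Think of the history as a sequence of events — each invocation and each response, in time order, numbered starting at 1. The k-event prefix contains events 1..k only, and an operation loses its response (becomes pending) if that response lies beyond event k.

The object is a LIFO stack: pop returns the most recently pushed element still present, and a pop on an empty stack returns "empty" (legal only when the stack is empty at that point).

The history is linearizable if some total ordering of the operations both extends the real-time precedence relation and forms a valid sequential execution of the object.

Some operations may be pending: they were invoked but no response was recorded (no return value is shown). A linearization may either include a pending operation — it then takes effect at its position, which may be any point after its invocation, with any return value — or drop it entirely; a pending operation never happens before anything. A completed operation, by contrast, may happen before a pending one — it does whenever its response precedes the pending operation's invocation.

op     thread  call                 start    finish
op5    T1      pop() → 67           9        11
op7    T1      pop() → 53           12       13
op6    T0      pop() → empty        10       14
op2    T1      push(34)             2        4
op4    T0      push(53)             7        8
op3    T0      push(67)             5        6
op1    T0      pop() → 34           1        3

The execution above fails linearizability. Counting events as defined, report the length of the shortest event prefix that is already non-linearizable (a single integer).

13

events 1..12 are linearizable, e.g. via op2, op1, op3, op4, op6, op5:
after step 1 (op2 push(34)): stack <34>
after step 2 (op1 pop() → 34): stack <>
after step 3 (op3 push(67)): stack <67>
after step 4 (op4 push(53)): stack <67,53>
after step 5 (op6 pop() (pending, included)): stack <67>
after step 6 (op5 pop() → 67): stack <>
once event 13 joins (op7's response, time 13), exhaustive search finds no witness
completion choices over the 1 pending operation (op6) were checked; none helps
e.g. op1, op2, op3, op4, op5, op7 (pending dropped): illegal at step 1, since op1 pop() → 34 cannot apply there
e.g. op2, op1, op3, op4, op5, op7 (pending dropped): illegal at step 5, since op5 pop() → 67 cannot apply there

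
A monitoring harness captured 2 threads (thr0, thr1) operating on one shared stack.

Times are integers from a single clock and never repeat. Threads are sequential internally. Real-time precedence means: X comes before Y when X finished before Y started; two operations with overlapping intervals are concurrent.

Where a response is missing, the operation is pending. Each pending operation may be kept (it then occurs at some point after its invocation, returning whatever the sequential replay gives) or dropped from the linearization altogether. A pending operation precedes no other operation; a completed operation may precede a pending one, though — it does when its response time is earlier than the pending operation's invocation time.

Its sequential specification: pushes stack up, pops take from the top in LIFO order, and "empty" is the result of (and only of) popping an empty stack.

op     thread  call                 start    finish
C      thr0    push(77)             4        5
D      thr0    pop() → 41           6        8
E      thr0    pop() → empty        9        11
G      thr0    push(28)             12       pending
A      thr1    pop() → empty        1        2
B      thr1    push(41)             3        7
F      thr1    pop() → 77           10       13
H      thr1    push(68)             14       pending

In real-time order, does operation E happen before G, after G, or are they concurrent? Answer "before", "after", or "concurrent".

before

E spans [9,11], G spans [12,…)
resp(E)=11 < inv(G)=12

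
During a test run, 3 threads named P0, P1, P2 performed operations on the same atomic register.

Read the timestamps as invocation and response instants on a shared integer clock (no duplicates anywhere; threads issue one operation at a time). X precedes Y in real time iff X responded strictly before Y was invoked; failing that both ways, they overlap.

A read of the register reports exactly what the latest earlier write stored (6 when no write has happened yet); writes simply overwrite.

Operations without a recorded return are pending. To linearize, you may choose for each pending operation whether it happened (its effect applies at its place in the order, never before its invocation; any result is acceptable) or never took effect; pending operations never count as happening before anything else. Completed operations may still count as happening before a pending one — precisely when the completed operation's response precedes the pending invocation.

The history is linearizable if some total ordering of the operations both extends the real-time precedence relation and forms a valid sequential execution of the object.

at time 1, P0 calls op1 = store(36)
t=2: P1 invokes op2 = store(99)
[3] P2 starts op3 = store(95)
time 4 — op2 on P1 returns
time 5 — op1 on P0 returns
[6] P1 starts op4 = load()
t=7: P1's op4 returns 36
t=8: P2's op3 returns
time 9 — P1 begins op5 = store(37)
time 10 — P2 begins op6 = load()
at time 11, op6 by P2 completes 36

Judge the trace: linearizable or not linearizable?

a witness: op2, op3, op1, op4, op6
1. op2 store(99), leaving value 99
2. op3 store(95), leaving value 95
3. op1 store(36), leaving value 36
4. op4 load() → 36, leaving value 36
5. op6 load() → 36, leaving value 36

linearizable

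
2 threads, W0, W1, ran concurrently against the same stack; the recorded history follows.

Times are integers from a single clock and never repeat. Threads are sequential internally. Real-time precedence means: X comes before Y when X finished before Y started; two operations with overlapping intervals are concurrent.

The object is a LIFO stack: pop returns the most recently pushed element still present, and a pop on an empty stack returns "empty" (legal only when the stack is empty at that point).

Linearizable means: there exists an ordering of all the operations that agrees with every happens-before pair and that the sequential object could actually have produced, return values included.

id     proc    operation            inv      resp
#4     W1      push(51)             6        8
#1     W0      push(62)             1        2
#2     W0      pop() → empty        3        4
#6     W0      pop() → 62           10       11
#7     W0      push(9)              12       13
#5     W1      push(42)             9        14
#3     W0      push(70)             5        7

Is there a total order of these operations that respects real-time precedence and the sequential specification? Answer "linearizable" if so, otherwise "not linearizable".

cut after 3 events: linearizable; cut after 4 events (#2 responds, time 4): not linearizable
the completed operations (2 total) allow one real-time order; the stack replay rejects it
for example #1, #2 fails at step 2: #2 pop() → empty is not legal there

not linearizable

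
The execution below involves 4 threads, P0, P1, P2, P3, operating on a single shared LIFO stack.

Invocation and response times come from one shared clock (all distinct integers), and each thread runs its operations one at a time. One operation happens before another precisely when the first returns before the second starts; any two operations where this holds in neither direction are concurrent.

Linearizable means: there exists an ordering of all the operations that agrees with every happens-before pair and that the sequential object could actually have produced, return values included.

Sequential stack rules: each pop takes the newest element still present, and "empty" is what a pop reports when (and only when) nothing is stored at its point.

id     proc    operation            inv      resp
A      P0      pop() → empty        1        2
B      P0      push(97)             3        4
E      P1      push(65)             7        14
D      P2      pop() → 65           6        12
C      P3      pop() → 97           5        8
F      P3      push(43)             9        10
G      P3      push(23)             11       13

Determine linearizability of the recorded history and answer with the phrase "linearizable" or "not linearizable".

a witness: A, B, C, E, D, F, G
after step 1 (A pop() → empty): stack <>
after step 2 (B push(97)): stack <97>
after step 3 (C pop() → 97): stack <>
after step 4 (E push(65)): stack <65>
after step 5 (D pop() → 65): stack <>
after step 6 (F push(43)): stack <43>
after step 7 (G push(23)): stack <43,23>

linearizable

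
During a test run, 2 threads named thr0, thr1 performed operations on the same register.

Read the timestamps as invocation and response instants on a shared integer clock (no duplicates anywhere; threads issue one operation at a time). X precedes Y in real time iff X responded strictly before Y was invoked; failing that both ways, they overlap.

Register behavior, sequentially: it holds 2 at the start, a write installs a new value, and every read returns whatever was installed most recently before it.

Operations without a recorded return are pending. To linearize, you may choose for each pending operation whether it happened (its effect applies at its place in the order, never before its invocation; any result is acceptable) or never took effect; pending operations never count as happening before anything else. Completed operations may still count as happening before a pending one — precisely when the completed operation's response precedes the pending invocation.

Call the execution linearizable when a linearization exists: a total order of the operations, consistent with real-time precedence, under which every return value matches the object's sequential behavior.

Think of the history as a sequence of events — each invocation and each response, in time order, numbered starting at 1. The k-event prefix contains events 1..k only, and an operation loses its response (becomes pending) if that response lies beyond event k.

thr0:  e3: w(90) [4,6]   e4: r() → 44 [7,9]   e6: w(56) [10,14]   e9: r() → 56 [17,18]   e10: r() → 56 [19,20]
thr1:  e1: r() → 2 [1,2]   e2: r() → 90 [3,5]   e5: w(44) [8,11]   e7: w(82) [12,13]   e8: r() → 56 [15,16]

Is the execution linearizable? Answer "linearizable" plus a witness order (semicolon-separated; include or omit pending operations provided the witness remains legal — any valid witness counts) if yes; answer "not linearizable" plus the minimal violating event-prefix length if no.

linearizable — witness: e1; e3; e2; e5; e4; e7; e6; e8; e9; e10

after step 1 (e1 r() → 2): value 2
after step 2 (e3 w(90)): value 90
after step 3 (e2 r() → 90): value 90
after step 4 (e5 w(44)): value 44
after step 5 (e4 r() → 44): value 44
after step 6 (e7 w(82)): value 82
after step 7 (e6 w(56)): value 56
after step 8 (e8 r() → 56): value 56
after step 9 (e9 r() → 56): value 56
after step 10 (e10 r() → 56): value 56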